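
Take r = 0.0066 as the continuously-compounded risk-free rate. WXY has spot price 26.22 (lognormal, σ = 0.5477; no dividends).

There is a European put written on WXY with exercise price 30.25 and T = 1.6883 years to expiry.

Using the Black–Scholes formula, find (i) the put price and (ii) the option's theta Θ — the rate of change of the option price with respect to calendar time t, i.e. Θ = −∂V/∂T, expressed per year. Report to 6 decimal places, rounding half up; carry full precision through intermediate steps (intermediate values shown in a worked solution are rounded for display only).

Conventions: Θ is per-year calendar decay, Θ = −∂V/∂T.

price = 9.778695
Θ = -2.033417

σ√T = 0.5477·√1.6883 = 0.711652
d₁ = (ln(S/K) + (r+σ²/2)T) / (σ√T) = (ln(26.22/30.25) + (0.0066+0.5477²/2)·1.6883) / 0.711652 = (-0.142974 + 0.264367) / 0.711652 = 0.170580
d₂ = d₁ − σ√T = 0.170580 − 0.711652 = -0.541072
e^{−rT} = 0.988919
N(−d₁) = 0.432277,  N(−d₂) = 0.705771
Put price V = K·e^{−rT}·N(−d₂) − S·N(−d₁) = 21.113003 − 11.334308 = 9.778695
φ(d₁) = (1/√(2π))·e^{−d₁²/2} = 0.393180
Θ = −S·φ(d₁)·σ/(2√T) + r·K·e^{−rT}·N(−d₂) = −2.172763 + 0.139346 = -2.033417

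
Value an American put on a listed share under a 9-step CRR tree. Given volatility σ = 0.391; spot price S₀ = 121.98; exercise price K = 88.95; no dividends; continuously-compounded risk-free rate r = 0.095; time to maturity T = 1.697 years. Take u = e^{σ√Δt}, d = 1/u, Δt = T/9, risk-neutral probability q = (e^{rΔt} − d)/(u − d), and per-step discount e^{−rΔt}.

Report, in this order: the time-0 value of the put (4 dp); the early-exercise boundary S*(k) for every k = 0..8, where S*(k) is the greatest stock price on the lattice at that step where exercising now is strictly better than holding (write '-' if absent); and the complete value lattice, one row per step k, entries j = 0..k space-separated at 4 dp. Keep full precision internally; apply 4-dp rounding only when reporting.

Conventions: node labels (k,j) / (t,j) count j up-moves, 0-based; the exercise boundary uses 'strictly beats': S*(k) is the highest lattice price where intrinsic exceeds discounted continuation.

price = 5.1888
boundary = - - - - 61.8506 52.1924 61.8506 52.1924 61.8506
tree:
5.1888
8.1805 2.5053
12.5768 4.2568 0.9154
18.7780 7.0789 1.7029 0.1931
27.0994 11.4676 3.1235 0.4017 0.0000
36.7576 17.9866 5.6259 0.8357 0.0000 0.0000
44.9076 27.0994 9.8898 1.7386 0.0000 0.0000 0.0000
51.7849 36.7576 16.8003 3.6170 0.0000 0.0000 0.0000 0.0000
57.5883 44.9076 27.0994 7.5246 0.0000 0.0000 0.0000 0.0000 0.0000
62.4856 51.7849 36.7576 15.6540 0.0000 0.0000 0.0000 0.0000 0.0000 0.0000

params: Δt=0.18856 u=1.18505 d=0.84385 q=0.51063 e^(-rΔt)=0.98225
t_9 payoffs: 62.4856 51.7849 36.7576 15.6540 0.0000 0.0000 0.0000 0.0000 0.0000 0.0000
t_8: node(8,0) S=31.3617 payoff=57.5883 vs cont=56.0092 → 57.5883 [stop]  node(8,1) S=44.0424 payoff=44.9076 vs cont=43.3284 → 44.9076 [stop]  node(8,2) S=61.8506 payoff=27.0994 vs cont=25.5203 → 27.0994 [stop]  node(8,3) S=86.8593 payoff=2.0907 vs cont=7.5246 → 7.5246 [wait]  node(8,4) S=121.9800 payoff=0.0000 vs cont=0.0000 → 0.0000 [wait]  node(8,5) S=171.3014 payoff=0.0000 vs cont=0.0000 → 0.0000 [wait]  node(8,6) S=240.5655 payoff=0.0000 vs cont=0.0000 → 0.0000 [wait]  node(8,7) S=337.8359 payoff=0.0000 vs cont=0.0000 → 0.0000 [wait]  node(8,8) S=474.4366 payoff=0.0000 vs cont=0.0000 → 0.0000 [wait]  ⇒ S*(8)=61.8506
t_7: node(7,0) S=37.1651 payoff=51.7849 vs cont=50.2057 → 51.7849 [stop]  node(7,1) S=52.1924 payoff=36.7576 vs cont=35.1784 → 36.7576 [stop]  node(7,2) S=73.2960 payoff=15.6540 vs cont=16.8003 → 16.8003 [wait]  node(7,3) S=102.9325 payoff=0.0000 vs cont=3.6170 → 3.6170 [wait]  node(7,4) S=144.5522 payoff=0.0000 vs cont=0.0000 → 0.0000 [wait]  node(7,5) S=203.0006 payoff=0.0000 vs cont=0.0000 → 0.0000 [wait]  node(7,6) S=285.0819 payoff=0.0000 vs cont=0.0000 → 0.0000 [wait]  node(7,7) S=400.3520 payoff=0.0000 vs cont=0.0000 → 0.0000 [wait]  ⇒ S*(7)=52.1924
t_6: node(6,0) S=44.0424 payoff=44.9076 vs cont=43.3284 → 44.9076 [stop]  node(6,1) S=61.8506 payoff=27.0994 vs cont=26.0952 → 27.0994 [stop]  node(6,2) S=86.8593 payoff=2.0907 vs cont=9.8898 → 9.8898 [wait]  node(6,3) S=121.9800 payoff=0.0000 vs cont=1.7386 → 1.7386 [wait]  node(6,4) S=171.3014 payoff=0.0000 vs cont=0.0000 → 0.0000 [wait]  node(6,5) S=240.5655 payoff=0.0000 vs cont=0.0000 → 0.0000 [wait]  node(6,6) S=337.8359 payoff=0.0000 vs cont=0.0000 → 0.0000 [wait]  ⇒ S*(6)=61.8506
t_5: node(5,0) S=52.1924 payoff=36.7576 vs cont=35.1784 → 36.7576 [stop]  node(5,1) S=73.2960 payoff=15.6540 vs cont=17.9866 → 17.9866 [wait]  node(5,2) S=102.9325 payoff=0.0000 vs cont=5.6259 → 5.6259 [wait]  node(5,3) S=144.5522 payoff=0.0000 vs cont=0.8357 → 0.8357 [wait]  node(5,4) S=203.0006 payoff=0.0000 vs cont=0.0000 → 0.0000 [wait]  node(5,5) S=285.0819 payoff=0.0000 vs cont=0.0000 → 0.0000 [wait]  ⇒ S*(5)=52.1924
t_4: node(4,0) S=61.8506 payoff=27.0994 vs cont=26.6902 → 27.0994 [stop]  node(4,1) S=86.8593 payoff=2.0907 vs cont=11.4676 → 11.4676 [wait]  node(4,2) S=121.9800 payoff=0.0000 vs cont=3.1235 → 3.1235 [wait]  node(4,3) S=171.3014 payoff=0.0000 vs cont=0.4017 → 0.4017 [wait]  node(4,4) S=240.5655 payoff=0.0000 vs cont=0.0000 → 0.0000 [wait]  ⇒ S*(4)=61.8506
t_3: node(3,0) S=73.2960 payoff=15.6540 vs cont=18.7780 → 18.7780 [wait]  node(3,1) S=102.9325 payoff=0.0000 vs cont=7.0789 → 7.0789 [wait]  node(3,2) S=144.5522 payoff=0.0000 vs cont=1.7029 → 1.7029 [wait]  node(3,3) S=203.0006 payoff=0.0000 vs cont=0.1931 → 0.1931 [wait]  ⇒ S*(3)=-
t_2: node(2,0) S=86.8593 payoff=2.0907 vs cont=12.5768 → 12.5768 [wait]  node(2,1) S=121.9800 payoff=0.0000 vs cont=4.2568 → 4.2568 [wait]  node(2,2) S=171.3014 payoff=0.0000 vs cont=0.9154 → 0.9154 [wait]  ⇒ S*(2)=-
t_1: node(1,0) S=102.9325 payoff=0.0000 vs cont=8.1805 → 8.1805 [wait]  node(1,1) S=144.5522 payoff=0.0000 vs cont=2.5053 → 2.5053 [wait]  ⇒ S*(1)=-
t_0: node(0,0) S=121.9800 payoff=0.0000 vs cont=5.1888 → 5.1888 [wait]  ⇒ S*(0)=-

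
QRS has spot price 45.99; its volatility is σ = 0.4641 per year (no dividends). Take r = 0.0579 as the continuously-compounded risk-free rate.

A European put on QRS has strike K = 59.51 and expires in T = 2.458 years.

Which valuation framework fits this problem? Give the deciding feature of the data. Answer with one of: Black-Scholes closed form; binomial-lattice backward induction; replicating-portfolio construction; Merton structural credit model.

framework: Black-Scholes closed form

Key observation: everything needed for the exact continuous-time valuation of the European put on QRS (strike 59.51) is given, and no feature rules the closed form out.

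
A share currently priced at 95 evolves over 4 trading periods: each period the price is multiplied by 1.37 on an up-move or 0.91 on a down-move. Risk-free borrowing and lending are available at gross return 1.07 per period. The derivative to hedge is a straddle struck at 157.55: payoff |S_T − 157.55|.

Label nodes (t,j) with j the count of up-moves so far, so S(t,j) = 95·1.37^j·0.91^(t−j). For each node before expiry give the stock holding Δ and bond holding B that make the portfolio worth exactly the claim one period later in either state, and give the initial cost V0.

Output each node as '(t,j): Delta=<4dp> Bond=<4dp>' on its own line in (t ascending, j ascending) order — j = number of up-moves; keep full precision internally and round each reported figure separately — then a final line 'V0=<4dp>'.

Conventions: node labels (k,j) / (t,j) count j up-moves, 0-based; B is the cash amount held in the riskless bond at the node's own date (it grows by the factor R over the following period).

(0,0): Delta=-0.2508 Bond=63.8207
(1,0): Delta=-0.6559 Bond=103.3099
(1,1): Delta=0.2537 Bond=2.6223
(2,0): Delta=-1.0000 Bond=137.6103
(2,1): Delta=-0.2274 Bond=59.7880
(2,2): Delta=0.8529 Bond=-104.0354
(3,0): Delta=-1.0000 Bond=147.2430
(3,1): Delta=-1.0000 Bond=147.2430
(3,2): Delta=0.7349 Bond=-92.1579
(3,3): Delta=1.0000 Bond=-147.2430
V0=39.9938

The replicating-portfolio and risk-neutral prices coincide; use p* = (1.07−0.91)/(1.37−0.91) = 0.3478 for the latter.
Expiry values: V(4,0)=92.4038, V(4,1)=59.4727, V(4,2)=9.8952, V(4,3)=64.7435, V(4,4)=177.1116
  t=3,j=0: stock 71.5892 → up 98.0773 (V=59.4727), down 65.1462 (V=92.4038). Price 75.6537; hedge Δ=-1.0000, bond B=147.2430.
  t=3,j=1: stock 107.7772 → up 147.6548 (V=9.8952), down 98.0773 (V=59.4727). Price 39.4658; hedge Δ=-1.0000, bond B=147.2430.
  t=3,j=2: stock 162.2580 → up 222.2935 (V=64.7435), down 147.6548 (V=9.8952). Price 27.0774; hedge Δ=0.7349, bond B=-92.1579.
  t=3,j=3: stock 244.2785 → up 334.6616 (V=177.1116), down 222.2935 (V=64.7435). Price 97.0355; hedge Δ=1.0000, bond B=-147.2430.
  t=2,j=0: stock 78.6695 → up 107.7772 (V=39.4658), down 71.5892 (V=75.6537). Price 58.9408; hedge Δ=-1.0000, bond B=137.6103.
  t=2,j=1: stock 118.4365 → up 162.2580 (V=27.0774), down 107.7772 (V=39.4658). Price 32.8568; hedge Δ=-0.2274, bond B=59.7880.
  t=2,j=2: stock 178.3055 → up 244.2785 (V=97.0355), down 162.2580 (V=27.0774). Price 48.0474; hedge Δ=0.8529, bond B=-104.0354.
  t=1,j=0: stock 86.4500 → up 118.4365 (V=32.8568), down 78.6695 (V=58.9408). Price 46.6057; hedge Δ=-0.6559, bond B=103.3099.
  t=1,j=1: stock 130.1500 → up 178.3055 (V=48.0474), down 118.4365 (V=32.8568). Price 35.6453; hedge Δ=0.2537, bond B=2.6223.
  t=0,j=0: stock 95.0000 → up 130.1500 (V=35.6453), down 86.4500 (V=46.6057). Price 39.9938; hedge Δ=-0.2508, bond B=63.8207.
Verification: the root portfolio costs Δ(0,0)·S0 + B(0,0) = 39.9938, matching V0.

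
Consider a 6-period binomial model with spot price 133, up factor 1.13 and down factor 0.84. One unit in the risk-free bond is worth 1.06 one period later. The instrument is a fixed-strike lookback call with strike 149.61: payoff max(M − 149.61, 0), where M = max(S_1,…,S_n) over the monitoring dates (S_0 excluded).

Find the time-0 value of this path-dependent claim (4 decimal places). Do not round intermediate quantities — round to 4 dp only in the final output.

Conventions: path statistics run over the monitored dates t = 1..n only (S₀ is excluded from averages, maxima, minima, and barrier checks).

price = 38.7587

No-arbitrage gives p* = (R−d)/(u−d) = 0.7586: enumerate every path, weight its payoff by its p*-probability, and discount by R^6.
Enumerate all 2^6 = 64 price paths (U = up ×1.13, D = down ×0.84); each path with k up-moves has probability p*^k·(1−p*)^(6−k).
DDDDDD: M=111.7200, payoff=0.0000, prob=0.000198
UDDDDD: M=150.2900, payoff=0.6800, prob=0.000622
DUDDDD: M=126.2436, payoff=0.0000, prob=0.000622
UUDDDD: M=169.8277, payoff=20.2177, prob=0.001954
DDUDDD: M=111.7200, payoff=0.0000, prob=0.000622
UDUDDD: M=150.2900, payoff=0.6800, prob=0.001954
DUUDDD: M=142.6553, payoff=0.0000, prob=0.001954
UUUDDD: M=191.9053, payoff=42.2953, prob=0.006140
DDDUDD: M=111.7200, payoff=0.0000, prob=0.000622
UDDUDD: M=150.2900, payoff=0.6800, prob=0.001954
DUDUDD: M=126.2436, payoff=0.0000, prob=0.001954
UUDUDD: M=169.8277, payoff=20.2177, prob=0.006140
DDUUDD: M=119.8304, payoff=0.0000, prob=0.001954
UDUUDD: M=161.2005, payoff=11.5905, prob=0.006140
DUUUDD: M=161.2005, payoff=11.5905, prob=0.006140
UUUUDD: M=216.8530, payoff=67.2430, prob=0.019297
DDDDUD: M=111.7200, payoff=0.0000, prob=0.000622
UDDDUD: M=150.2900, payoff=0.6800, prob=0.001954
DUDDUD: M=126.2436, payoff=0.0000, prob=0.001954
UUDDUD: M=169.8277, payoff=20.2177, prob=0.006140
DDUDUD: M=111.7200, payoff=0.0000, prob=0.001954
UDUDUD: M=150.2900, payoff=0.6800, prob=0.006140
DUUDUD: M=142.6553, payoff=0.0000, prob=0.006140
UUUDUD: M=191.9053, payoff=42.2953, prob=0.019297
DDDUUD: M=111.7200, payoff=0.0000, prob=0.001954
UDDUUD: M=150.2900, payoff=0.6800, prob=0.006140
DUDUUD: M=135.4084, payoff=0.0000, prob=0.006140
UUDUUD: M=182.1565, payoff=32.5465, prob=0.019297
DDUUUD: M=135.4084, payoff=0.0000, prob=0.006140
UDUUUD: M=182.1565, payoff=32.5465, prob=0.019297
DUUUUD: M=182.1565, payoff=32.5465, prob=0.019297
UUUUUD: M=245.0439, payoff=95.4339, prob=0.060649
DDDDDU: M=111.7200, payoff=0.0000, prob=0.000622
UDDDDU: M=150.2900, payoff=0.6800, prob=0.001954
DUDDDU: M=126.2436, payoff=0.0000, prob=0.001954
UUDDDU: M=169.8277, payoff=20.2177, prob=0.006140
DDUDDU: M=111.7200, payoff=0.0000, prob=0.001954
UDUDDU: M=150.2900, payoff=0.6800, prob=0.006140
DUUDDU: M=142.6553, payoff=0.0000, prob=0.006140
UUUDDU: M=191.9053, payoff=42.2953, prob=0.019297
DDDUDU: M=111.7200, payoff=0.0000, prob=0.001954
UDDUDU: M=150.2900, payoff=0.6800, prob=0.006140
DUDUDU: M=126.2436, payoff=0.0000, prob=0.006140
UUDUDU: M=169.8277, payoff=20.2177, prob=0.019297
DDUUDU: M=119.8304, payoff=0.0000, prob=0.006140
UDUUDU: M=161.2005, payoff=11.5905, prob=0.019297
DUUUDU: M=161.2005, payoff=11.5905, prob=0.019297
UUUUDU: M=216.8530, payoff=67.2430, prob=0.060649
DDDDUU: M=111.7200, payoff=0.0000, prob=0.001954
UDDDUU: M=150.2900, payoff=0.6800, prob=0.006140
DUDDUU: M=126.2436, payoff=0.0000, prob=0.006140
UUDDUU: M=169.8277, payoff=20.2177, prob=0.019297
DDUDUU: M=113.7430, payoff=0.0000, prob=0.006140
UDUDUU: M=153.0115, payoff=3.4015, prob=0.019297
DUUDUU: M=153.0115, payoff=3.4015, prob=0.019297
UUUDUU: M=205.8369, payoff=56.2269, prob=0.060649
DDDUUU: M=113.7430, payoff=0.0000, prob=0.006140
UDDUUU: M=153.0115, payoff=3.4015, prob=0.019297
DUDUUU: M=153.0115, payoff=3.4015, prob=0.019297
UUDUUU: M=205.8369, payoff=56.2269, prob=0.060649
DDUUUU: M=153.0115, payoff=3.4015, prob=0.019297
UDUUUU: M=205.8369, payoff=56.2269, prob=0.060649
DUUUUU: M=205.8369, payoff=56.2269, prob=0.060649
UUUUUU: M=276.8996, payoff=127.2896, prob=0.190611
Price = Σ prob·payoff / R^6 = 54.979958 / 1.418519 = 38.7587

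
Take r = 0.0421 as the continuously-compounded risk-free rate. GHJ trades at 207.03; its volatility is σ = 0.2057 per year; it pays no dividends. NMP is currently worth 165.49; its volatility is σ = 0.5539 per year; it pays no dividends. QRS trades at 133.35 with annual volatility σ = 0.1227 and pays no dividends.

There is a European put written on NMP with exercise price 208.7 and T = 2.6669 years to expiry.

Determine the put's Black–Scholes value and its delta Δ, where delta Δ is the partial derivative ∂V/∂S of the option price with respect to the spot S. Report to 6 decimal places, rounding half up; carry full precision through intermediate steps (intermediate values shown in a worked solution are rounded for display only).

price = 72.439650
Δ = -0.374509

σ√T = 0.5539·√2.6669 = 0.904554
d₁ = (ln(S/K) + (r+σ²/2)T) / (σ√T) = (ln(165.49/208.7) + (0.0421+0.5539²/2)·2.6669) / 0.904554 = (-0.231987 + 0.521386) / 0.904554 = 0.319935
d₂ = d₁ − σ√T = 0.319935 − 0.904554 = -0.584619
e^{−rT} = 0.893797
N(−d₁) = 0.374509,  N(−d₂) = 0.720598
Put price V = K·e^{−rT}·N(−d₂) − S·N(−d₁) = 134.417097 − 61.977447 = 72.439650
Δ = −N(−d₁) = -0.374509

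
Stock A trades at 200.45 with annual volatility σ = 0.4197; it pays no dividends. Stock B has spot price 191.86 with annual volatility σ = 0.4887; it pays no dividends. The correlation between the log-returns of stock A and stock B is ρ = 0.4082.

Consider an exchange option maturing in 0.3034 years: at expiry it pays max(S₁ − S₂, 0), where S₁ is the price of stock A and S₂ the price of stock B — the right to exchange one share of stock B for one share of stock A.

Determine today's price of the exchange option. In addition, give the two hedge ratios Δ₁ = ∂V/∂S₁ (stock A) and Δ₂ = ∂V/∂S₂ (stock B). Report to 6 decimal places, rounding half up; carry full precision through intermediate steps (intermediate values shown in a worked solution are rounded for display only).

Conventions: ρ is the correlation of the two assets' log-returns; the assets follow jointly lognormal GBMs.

exchange price = 25.943875
Δ1 = 0.616708
Δ2 = -0.509097

σ_eff = √(σ₁² + σ₂² − 2ρσ₁σ₂) = √(0.4197² + 0.4887² − 2·0.4082·0.4197·0.4887) = 0.497520
d₁ = (ln(S₁/S₂) + (q₂ − q₁ + σ_eff²/2)T) / (σ_eff√T) = (ln(200.45/191.86) + (0.0 − 0.0 + 0.123763)·0.3034) / 0.274043 = 0.296846
d₂ = d₁ − σ_eff√T = 0.296846 − 0.274043 = 0.022804
N(d₁) = 0.616708,  N(d₂) = 0.509097
V = S₁·e^{−q₁T}·N(d₁) − S₂·e^{−q₂T}·N(d₂) = 123.619144 − 97.675269 = 25.943875
Key observation: r never enters — measured in units of stock B, the claim is a call on S₁/S₂ struck at 1, so only the dividend yields and σ_eff matter.
Δ₁ = e^{−q₁T}·N(d₁) = 0.616708;  Δ₂ = −e^{−q₂T}·N(d₂) = -0.509097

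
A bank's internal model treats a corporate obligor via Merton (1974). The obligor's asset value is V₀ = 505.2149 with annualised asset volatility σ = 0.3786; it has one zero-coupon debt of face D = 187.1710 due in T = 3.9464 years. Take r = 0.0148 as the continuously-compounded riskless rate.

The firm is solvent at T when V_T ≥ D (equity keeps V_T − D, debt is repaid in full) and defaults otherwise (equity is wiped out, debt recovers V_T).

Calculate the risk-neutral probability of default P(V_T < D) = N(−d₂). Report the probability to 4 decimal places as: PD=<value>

Work the structural quantities from V₀ = 505.2149 against face 187.1710:
d₁ = [ln(V₀/D) + (r + σ²/2)T] / (σ√T)
   = [ln(505.2149/187.1710) + (0.0148 + 0.5·0.3786²)·3.9464] / (0.3786·√3.9464)
   = [0.992961 + 0.341241] / 0.752110 = 1.773947
d₂ = d₁ − σ√T = 1.773947 − 0.752110 = 1.021837
risk-neutral PD = N(−d₂) = N(-1.021837) = 0.153429

PD=0.1534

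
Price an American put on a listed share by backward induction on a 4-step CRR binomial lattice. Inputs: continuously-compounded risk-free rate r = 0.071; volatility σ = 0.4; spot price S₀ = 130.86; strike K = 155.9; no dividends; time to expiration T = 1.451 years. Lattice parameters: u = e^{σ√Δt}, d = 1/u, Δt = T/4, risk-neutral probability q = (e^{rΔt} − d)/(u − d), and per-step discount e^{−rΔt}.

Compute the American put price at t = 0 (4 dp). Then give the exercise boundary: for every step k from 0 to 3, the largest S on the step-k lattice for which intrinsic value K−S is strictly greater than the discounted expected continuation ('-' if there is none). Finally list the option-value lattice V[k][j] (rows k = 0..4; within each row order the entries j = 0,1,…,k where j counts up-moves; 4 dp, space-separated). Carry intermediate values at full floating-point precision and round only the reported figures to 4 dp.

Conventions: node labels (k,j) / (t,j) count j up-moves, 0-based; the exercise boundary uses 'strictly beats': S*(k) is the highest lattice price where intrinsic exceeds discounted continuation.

price = 35.2180
boundary = - 102.8440 80.8260 102.8440
tree:
35.2180
53.0560 18.7849
75.0740 32.1246 6.0968
92.3782 53.0560 12.3557 0.0000
105.9777 75.0740 25.0400 0.0000 0.0000

params: Δt=0.36275 u=1.27241 d=0.78591 q=0.49369 e^(-rΔt)=0.97457
t_4 payoffs: 105.9777 75.0740 25.0400 0.0000 0.0000
t_3: node(3,0) S=63.5218 payoff=92.3782 vs cont=88.4142 → 92.3782 [stop]  node(3,1) S=102.8440 payoff=53.0560 vs cont=49.0920 → 53.0560 [stop]  node(3,2) S=166.5079 payoff=0.0000 vs cont=12.3557 → 12.3557 [wait]  node(3,3) S=269.5821 payoff=0.0000 vs cont=0.0000 → 0.0000 [wait]  ⇒ S*(3)=102.8440
t_2: node(2,0) S=80.8260 payoff=75.0740 vs cont=71.1101 → 75.0740 [stop]  node(2,1) S=130.8600 payoff=25.0400 vs cont=32.1246 → 32.1246 [wait]  node(2,2) S=211.8668 payoff=0.0000 vs cont=6.0968 → 6.0968 [wait]  ⇒ S*(2)=80.8260
t_1: node(1,0) S=102.8440 payoff=53.0560 vs cont=52.5007 → 53.0560 [stop]  node(1,1) S=166.5079 payoff=0.0000 vs cont=18.7849 → 18.7849 [wait]  ⇒ S*(1)=102.8440
t_0: node(0,0) S=130.8600 payoff=25.0400 vs cont=35.2180 → 35.2180 [wait]  ⇒ S*(0)=-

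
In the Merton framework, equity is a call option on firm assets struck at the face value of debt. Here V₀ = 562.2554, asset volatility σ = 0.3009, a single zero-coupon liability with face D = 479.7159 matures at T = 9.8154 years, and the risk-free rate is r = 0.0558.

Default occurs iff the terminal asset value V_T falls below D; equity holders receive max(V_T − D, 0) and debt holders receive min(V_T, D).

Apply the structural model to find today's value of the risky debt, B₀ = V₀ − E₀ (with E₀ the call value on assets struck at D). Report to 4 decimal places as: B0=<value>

Work the structural quantities from V₀ = 562.2554 against face 479.7159:
d₁ = [ln(V₀/D) + (r + σ²/2)T] / (σ√T)
   = [ln(562.2554/479.7159) + (0.0558 + 0.5·0.3009²)·9.8154] / (0.3009·√9.8154)
   = [0.158762 + 0.992046] / 0.942706 = 1.220750
d₂ = d₁ − σ√T = 1.220750 − 0.942706 = 0.278045
N(d₁) = 0.888910,  N(d₂) = 0.609511,  e^(−rT) = 0.578279
E₀ = V₀·N(d₁) − D·e^(−rT)·N(d₂)
   = 562.2554·0.888910 − 479.7159·0.578279·0.609511 = 330.710177
B₀ = V₀ − E₀ = 562.2554 − 330.710177 = 231.545223

B0=231.5452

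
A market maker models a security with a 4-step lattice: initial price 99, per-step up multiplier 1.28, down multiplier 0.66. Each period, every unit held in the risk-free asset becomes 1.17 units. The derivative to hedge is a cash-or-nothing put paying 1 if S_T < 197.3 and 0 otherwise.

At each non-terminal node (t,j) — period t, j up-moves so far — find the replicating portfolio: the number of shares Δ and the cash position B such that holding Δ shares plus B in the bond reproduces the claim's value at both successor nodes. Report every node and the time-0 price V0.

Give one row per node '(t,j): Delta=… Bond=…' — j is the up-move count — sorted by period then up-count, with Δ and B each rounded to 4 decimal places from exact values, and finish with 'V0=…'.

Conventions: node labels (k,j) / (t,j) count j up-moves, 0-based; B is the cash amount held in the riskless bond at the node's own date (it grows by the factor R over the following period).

Since d<R<u, set p* = (R−d)/(u−d) = 0.8226; price each node as the discounted p*-expectation of its children.
Terminal payoffs: V(4,0)=1.0000, V(4,1)=1.0000, V(4,2)=1.0000, V(4,3)=1.0000, V(4,4)=0.0000
  t=3,j=0: stock 28.4621 → up 36.4315 (V=1.0000), down 18.7850 (V=1.0000). Price 0.8547; hedge Δ=0.0000, bond B=0.8547.
  t=3,j=1: stock 55.1992 → up 70.6550 (V=1.0000), down 36.4315 (V=1.0000). Price 0.8547; hedge Δ=0.0000, bond B=0.8547.
  t=3,j=2: stock 107.0531 → up 137.0279 (V=1.0000), down 70.6550 (V=1.0000). Price 0.8547; hedge Δ=0.0000, bond B=0.8547.
  t=3,j=3: stock 207.6180 → up 265.7511 (V=0.0000), down 137.0279 (V=1.0000). Price 0.1516; hedge Δ=-0.0078, bond B=1.7645.
  t=2,j=0: stock 43.1244 → up 55.1992 (V=0.8547), down 28.4621 (V=0.8547). Price 0.7305; hedge Δ=0.0000, bond B=0.7305.
  t=2,j=1: stock 83.6352 → up 107.0531 (V=0.8547), down 55.1992 (V=0.8547). Price 0.7305; hedge Δ=0.0000, bond B=0.7305.
  t=2,j=2: stock 162.2016 → up 207.6180 (V=0.1516), down 107.0531 (V=0.8547). Price 0.2362; hedge Δ=-0.0070, bond B=1.3702.
  t=1,j=0: stock 65.3400 → up 83.6352 (V=0.7305), down 43.1244 (V=0.7305). Price 0.6244; hedge Δ=0.0000, bond B=0.6244.
  t=1,j=1: stock 126.7200 → up 162.2016 (V=0.2362), down 83.6352 (V=0.7305). Price 0.2769; hedge Δ=-0.0063, bond B=1.0741.
  t=0,j=0: stock 99.0000 → up 126.7200 (V=0.2769), down 65.3400 (V=0.6244). Price 0.2893; hedge Δ=-0.0057, bond B=0.8498.
Check: Δ(0,0)·S0 + B(0,0) = 0.2893 = V0.

(0,0): Delta=-0.0057 Bond=0.8498
(1,0): Delta=0.0000 Bond=0.6244
(1,1): Delta=-0.0063 Bond=1.0741
(2,0): Delta=0.0000 Bond=0.7305
(2,1): Delta=0.0000 Bond=0.7305
(2,2): Delta=-0.0070 Bond=1.3702
(3,0): Delta=0.0000 Bond=0.8547
(3,1): Delta=0.0000 Bond=0.8547
(3,2): Delta=0.0000 Bond=0.8547
(3,3): Delta=-0.0078 Bond=1.7645
V0=0.2893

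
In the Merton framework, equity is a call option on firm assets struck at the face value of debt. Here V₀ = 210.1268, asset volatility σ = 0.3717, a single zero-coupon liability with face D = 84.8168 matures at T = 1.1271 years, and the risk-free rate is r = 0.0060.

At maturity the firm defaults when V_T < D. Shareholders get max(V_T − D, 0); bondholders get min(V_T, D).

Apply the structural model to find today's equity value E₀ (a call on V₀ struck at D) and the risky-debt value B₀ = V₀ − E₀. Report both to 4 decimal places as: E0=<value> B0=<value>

E0=126.0621 B0=84.0647

Apply the equity-as-call identities (strike 84.8168, horizon 1.1271 years):
d₁ = [ln(V₀/D) + (r + σ²/2)T] / (σ√T)
   = [ln(210.1268/84.8168) + (0.0060 + 0.5·0.3717²)·1.1271] / (0.3717·√1.1271)
   = [0.907218 + 0.084623] / 0.394615 = 2.513438
d₂ = d₁ − σ√T = 2.513438 − 0.394615 = 2.118823
N(d₁) = 0.994022,  N(d₂) = 0.982947,  e^(−rT) = 0.993260
E₀ = V₀·N(d₁) − D·e^(−rT)·N(d₂)
   = 210.1268·0.994022 − 84.8168·0.993260·0.982947 = 126.062110
B₀ = V₀ − E₀ = 210.1268 − 126.062110 = 84.064690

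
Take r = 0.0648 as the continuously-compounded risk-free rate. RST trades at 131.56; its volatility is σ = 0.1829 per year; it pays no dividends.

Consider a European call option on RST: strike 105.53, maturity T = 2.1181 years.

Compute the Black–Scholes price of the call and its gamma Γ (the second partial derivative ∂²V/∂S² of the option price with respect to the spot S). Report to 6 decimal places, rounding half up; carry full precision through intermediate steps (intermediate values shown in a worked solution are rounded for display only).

σ√T = 0.1829·√2.1181 = 0.266187
d₁ = (ln(S/K) + (r+σ²/2)T) / (σ√T) = (ln(131.56/105.53) + (0.0648+0.1829²/2)·2.1181) / 0.266187 = (0.220468 + 0.172681) / 0.266187 = 1.476963
d₂ = d₁ − σ√T = 1.476963 − 0.266187 = 1.210776
e^{−rT} = 0.871750
N(d₁) = 0.930157,  N(d₂) = 0.887009
Call price V = S·N(d₁) − K·e^{−rT}·N(d₂) = 122.371482 − 81.601090 = 40.770392
φ(d₁) = (1/√(2π))·e^{−d₁²/2} = 0.134036
Γ = φ(d₁) / (S·σ·√T) = 0.003827

price = 40.770392
Γ = 0.003827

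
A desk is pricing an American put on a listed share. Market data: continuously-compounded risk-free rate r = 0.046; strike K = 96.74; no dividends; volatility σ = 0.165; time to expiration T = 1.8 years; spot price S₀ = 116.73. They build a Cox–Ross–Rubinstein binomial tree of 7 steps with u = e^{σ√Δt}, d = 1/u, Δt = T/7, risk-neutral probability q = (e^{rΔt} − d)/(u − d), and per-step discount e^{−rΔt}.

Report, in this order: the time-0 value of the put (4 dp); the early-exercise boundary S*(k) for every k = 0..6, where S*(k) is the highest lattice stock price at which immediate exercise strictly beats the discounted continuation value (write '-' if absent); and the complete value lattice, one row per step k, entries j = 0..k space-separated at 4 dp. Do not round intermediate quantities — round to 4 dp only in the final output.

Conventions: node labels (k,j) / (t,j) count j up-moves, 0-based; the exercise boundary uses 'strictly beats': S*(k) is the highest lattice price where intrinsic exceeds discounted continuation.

price = 1.4409
boundary = - - - - 83.5280 76.8236 83.5280
tree:
1.4409
2.6185 0.5091
4.6430 1.0194 0.1029
7.9857 2.0099 0.2314 0.0000
13.2120 3.8843 0.5205 0.0000 0.0000
19.9164 7.3054 1.1706 0.0000 0.0000 0.0000
26.0827 13.2120 2.6331 0.0000 0.0000 0.0000 0.0000
31.7540 19.9164 5.9224 0.0000 0.0000 0.0000 0.0000 0.0000

Δt=0.25714, u=1.08727, d=0.91973, q=0.55012, disc=e^(-rΔt)=0.98824
k=7 terminal: V=max(K-S,0) → 31.7540 19.9164 5.9224 0.0000 0.0000 0.0000 0.0000 0.0000
k=6: j=0 S=70.6573 intr=26.0827 cont=24.9451 V=26.0827[EX]; j=1 S=83.5280 intr=13.2120 cont=12.0744 V=13.2120[EX]; j=2 S=98.7432 intr=0.0000 cont=2.6331 V=2.6331[hold]; j=3 S=116.7300 intr=0.0000 cont=0.0000 V=0.0000[hold]; j=4 S=137.9932 intr=0.0000 cont=0.0000 V=0.0000[hold]; j=5 S=163.1295 intr=0.0000 cont=0.0000 V=0.0000[hold]; j=6 S=192.8447 intr=0.0000 cont=0.0000 V=0.0000[hold]  S*(6)=83.5280
k=5: j=0 S=76.8236 intr=19.9164 cont=18.7788 V=19.9164[EX]; j=1 S=90.8176 intr=5.9224 cont=7.3054 V=7.3054[hold]; j=2 S=107.3606 intr=0.0000 cont=1.1706 V=1.1706[hold]; j=3 S=126.9171 intr=0.0000 cont=0.0000 V=0.0000[hold]; j=4 S=150.0359 intr=0.0000 cont=0.0000 V=0.0000[hold]; j=5 S=177.3659 intr=0.0000 cont=0.0000 V=0.0000[hold]  S*(5)=76.8236
k=4: j=0 S=83.5280 intr=13.2120 cont=12.8262 V=13.2120[EX]; j=1 S=98.7432 intr=0.0000 cont=3.8843 V=3.8843[hold]; j=2 S=116.7300 intr=0.0000 cont=0.5205 V=0.5205[hold]; j=3 S=137.9932 intr=0.0000 cont=0.0000 V=0.0000[hold]; j=4 S=163.1295 intr=0.0000 cont=0.0000 V=0.0000[hold]  S*(4)=83.5280
k=3: j=0 S=90.8176 intr=5.9224 cont=7.9857 V=7.9857[hold]; j=1 S=107.3606 intr=0.0000 cont=2.0099 V=2.0099[hold]; j=2 S=126.9171 intr=0.0000 cont=0.2314 V=0.2314[hold]; j=3 S=150.0359 intr=0.0000 cont=0.0000 V=0.0000[hold]  S*(3)=-
k=2: j=0 S=98.7432 intr=0.0000 cont=4.6430 V=4.6430[hold]; j=1 S=116.7300 intr=0.0000 cont=1.0194 V=1.0194[hold]; j=2 S=137.9932 intr=0.0000 cont=0.1029 V=0.1029[hold]  S*(2)=-
k=1: j=0 S=107.3606 intr=0.0000 cont=2.6185 V=2.6185[hold]; j=1 S=126.9171 intr=0.0000 cont=0.5091 V=0.5091[hold]  S*(1)=-
k=0: j=0 S=116.7300 intr=0.0000 cont=1.4409 V=1.4409[hold]  S*(0)=-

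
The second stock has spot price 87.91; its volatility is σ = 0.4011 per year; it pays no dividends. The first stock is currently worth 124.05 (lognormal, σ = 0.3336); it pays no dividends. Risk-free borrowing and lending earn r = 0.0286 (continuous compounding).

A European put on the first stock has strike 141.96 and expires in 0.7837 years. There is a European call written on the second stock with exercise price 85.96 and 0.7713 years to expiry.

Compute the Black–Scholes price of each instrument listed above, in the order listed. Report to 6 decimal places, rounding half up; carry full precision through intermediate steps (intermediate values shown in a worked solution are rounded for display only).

[the first stock put K=141.96]
σ√T = 0.3336·√0.7837 = 0.295326
d₁ = (ln(S/K) + (r+σ²/2)T) / (σ√T) = (ln(124.05/141.96) + (0.0286+0.3336²/2)·0.7837) / 0.295326 = (-0.134861 + 0.066022) / 0.295326 = -0.233093
d₂ = d₁ − σ√T = -0.233093 − 0.295326 = -0.528418
e^{−rT} = 0.977836
N(−d₁) = 0.592155,  N(−d₂) = 0.701395
price = K·e^{−rT}·N(−d₂) − S·N(−d₁) = 97.363177 − 73.456863 = 23.906313
[the second stock call K=85.96]
σ√T = 0.4011·√0.7713 = 0.352261
d₁ = (ln(S/K) + (r+σ²/2)T) / (σ√T) = (ln(87.91/85.96) + (0.0286+0.4011²/2)·0.7713) / 0.352261 = (0.022431 + 0.084103) / 0.352261 = 0.302431
d₂ = d₁ − σ√T = 0.302431 − 0.352261 = -0.049830
e^{−rT} = 0.978182
N(d₁) = 0.618838,  N(d₂) = 0.480129
price = S·N(d₁) − K·e^{−rT}·N(d₂) = 54.402062 − 40.371426 = 14.030636

price(the first stock put K=141.96) = 23.906313
price(the second stock call K=85.96) = 14.030636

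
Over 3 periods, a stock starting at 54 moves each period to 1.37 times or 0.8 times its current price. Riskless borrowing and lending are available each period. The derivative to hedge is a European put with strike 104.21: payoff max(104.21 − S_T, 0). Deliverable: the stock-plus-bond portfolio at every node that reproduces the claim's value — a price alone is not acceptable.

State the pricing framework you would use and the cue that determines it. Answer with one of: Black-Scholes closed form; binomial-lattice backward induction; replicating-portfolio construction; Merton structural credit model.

framework: replicating-portfolio construction

Key observation: since the answer must list Δ and B at each node of the 1.37/0.8 lattice on 54, the replicating-portfolio method — solving the two-state system at every node — is the one that applies.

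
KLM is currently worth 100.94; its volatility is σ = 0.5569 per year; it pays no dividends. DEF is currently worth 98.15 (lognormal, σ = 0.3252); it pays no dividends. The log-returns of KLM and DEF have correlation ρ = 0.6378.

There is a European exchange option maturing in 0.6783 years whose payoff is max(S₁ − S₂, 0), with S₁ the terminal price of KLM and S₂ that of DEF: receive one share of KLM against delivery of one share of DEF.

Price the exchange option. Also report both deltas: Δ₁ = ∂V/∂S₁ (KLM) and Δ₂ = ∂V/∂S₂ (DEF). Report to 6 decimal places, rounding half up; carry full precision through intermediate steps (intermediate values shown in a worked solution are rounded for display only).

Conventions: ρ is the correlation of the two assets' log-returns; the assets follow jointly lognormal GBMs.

exchange price = 15.428314
Δ1 = 0.601107
Δ2 = -0.461002

σ_eff = √(σ₁² + σ₂² − 2ρσ₁σ₂) = √(0.5569² + 0.3252² − 2·0.6378·0.5569·0.3252) = 0.429973
d₁ = (ln(S₁/S₂) + (q₂ − q₁ + σ_eff²/2)T) / (σ_eff√T) = (ln(100.94/98.15) + (0.0 − 0.0 + 0.092438)·0.6783) / 0.354121 = 0.256212
d₂ = d₁ − σ_eff√T = 0.256212 − 0.354121 = -0.097909
N(d₁) = 0.601107,  N(d₂) = 0.461002
V = S₁·e^{−q₁T}·N(d₁) − S₂·e^{−q₂T}·N(d₂) = 60.675701 − 45.247387 = 15.428314
Key observation: pricing in DEF-units makes this a unit-strike call on the ratio S₁/S₂ — the risk-free rate cancels and cannot affect the value.
Δ₁ = e^{−q₁T}·N(d₁) = 0.601107;  Δ₂ = −e^{−q₂T}·N(d₂) = -0.461002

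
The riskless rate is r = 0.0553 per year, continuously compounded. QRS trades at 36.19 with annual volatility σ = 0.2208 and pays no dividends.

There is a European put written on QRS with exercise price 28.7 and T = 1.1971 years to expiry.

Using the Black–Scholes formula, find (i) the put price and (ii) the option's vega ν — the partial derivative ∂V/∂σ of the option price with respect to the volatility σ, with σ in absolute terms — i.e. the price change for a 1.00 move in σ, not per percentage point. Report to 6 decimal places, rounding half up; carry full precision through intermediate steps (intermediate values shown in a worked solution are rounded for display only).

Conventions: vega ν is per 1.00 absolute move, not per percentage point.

price = 0.392084
ν = 6.310504

σ√T = 0.2208·√1.1971 = 0.241582
d₁ = (ln(S/K) + (r+σ²/2)T) / (σ√T) = (ln(36.19/28.7) + (0.0553+0.2208²/2)·1.1971) / 0.241582 = (0.231886 + 0.095381) / 0.241582 = 1.354681
d₂ = d₁ − σ√T = 1.354681 − 0.241582 = 1.113099
e^{−rT} = 0.935944
N(−d₁) = 0.087760,  N(−d₂) = 0.132833
Put price V = K·e^{−rT}·N(−d₂) − S·N(−d₁) = 3.568106 − 3.176022 = 0.392084
φ(d₁) = (1/√(2π))·e^{−d₁²/2} = 0.159371
ν = S·φ(d₁)·√T = 6.310504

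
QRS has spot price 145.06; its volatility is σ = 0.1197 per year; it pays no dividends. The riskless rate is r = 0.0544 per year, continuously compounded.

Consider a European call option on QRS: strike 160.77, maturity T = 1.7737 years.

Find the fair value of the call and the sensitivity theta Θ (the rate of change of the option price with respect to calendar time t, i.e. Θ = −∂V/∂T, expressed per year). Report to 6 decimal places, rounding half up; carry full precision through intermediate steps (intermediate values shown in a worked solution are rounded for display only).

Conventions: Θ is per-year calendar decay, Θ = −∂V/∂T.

price = 8.791214
Θ = -6.191703

σ√T = 0.1197·√1.7737 = 0.159417
d₁ = (ln(S/K) + (r+σ²/2)T) / (σ√T) = (ln(145.06/160.77) + (0.0544+0.1197²/2)·1.7737) / 0.159417 = (-0.102827 + 0.109196) / 0.159417 = 0.039951
d₂ = d₁ − σ√T = 0.039951 − 0.159417 = -0.119466
e^{−rT} = 0.908020
N(d₁) = 0.515934,  N(d₂) = 0.452453
Call price V = S·N(d₁) − K·e^{−rT}·N(d₂) = 74.841358 − 66.050144 = 8.791214
φ(d₁) = (1/√(2π))·e^{−d₁²/2} = 0.398624
Θ = −S·φ(d₁)·σ/(2√T) − r·K·e^{−rT}·N(d₂) = −2.598575 − 3.593128 = -6.191703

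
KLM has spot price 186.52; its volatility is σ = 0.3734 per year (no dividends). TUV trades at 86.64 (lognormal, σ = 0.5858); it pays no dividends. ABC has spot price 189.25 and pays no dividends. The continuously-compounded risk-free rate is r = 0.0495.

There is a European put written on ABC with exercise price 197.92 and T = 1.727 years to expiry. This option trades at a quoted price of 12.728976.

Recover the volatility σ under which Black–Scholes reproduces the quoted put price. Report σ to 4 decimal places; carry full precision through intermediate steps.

sigma = 0.1672

At σ = 0.1672 the Black–Scholes value reproduces the quote:
σ√T = 0.1672·√1.727 = 0.219727
d₁ = (ln(S/K) + (r+σ²/2)T) / (σ√T) = (ln(189.25/197.92) + (0.0495+0.1672²/2)·1.727) / 0.219727 = (-0.044794 + 0.109626) / 0.219727 = 0.295059
d₂ = d₁ − σ√T = 0.295059 − 0.219727 = 0.075333
e^{−rT} = 0.918066
N(−d₁) = 0.383974,  N(−d₂) = 0.469975
V = K·e^{−rT}·N(−d₂) − S·N(−d₁) = 85.396109 − 72.667133 = 12.728976 (equal to the quote); since ∂V/∂σ > 0 for all σ, the implied volatility is unique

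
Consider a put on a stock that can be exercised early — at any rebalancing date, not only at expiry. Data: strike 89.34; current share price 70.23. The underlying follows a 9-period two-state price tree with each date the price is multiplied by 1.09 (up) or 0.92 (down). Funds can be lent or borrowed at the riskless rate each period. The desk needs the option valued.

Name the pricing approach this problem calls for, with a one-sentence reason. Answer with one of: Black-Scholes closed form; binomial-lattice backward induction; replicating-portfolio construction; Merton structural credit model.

framework: binomial-lattice backward induction

Key observation: early exercise of the strike-89.34 put must be checked at each of the 9 dates (spot 70.23), which forces a node-by-node comparison of intrinsic and continuation value backward from expiry.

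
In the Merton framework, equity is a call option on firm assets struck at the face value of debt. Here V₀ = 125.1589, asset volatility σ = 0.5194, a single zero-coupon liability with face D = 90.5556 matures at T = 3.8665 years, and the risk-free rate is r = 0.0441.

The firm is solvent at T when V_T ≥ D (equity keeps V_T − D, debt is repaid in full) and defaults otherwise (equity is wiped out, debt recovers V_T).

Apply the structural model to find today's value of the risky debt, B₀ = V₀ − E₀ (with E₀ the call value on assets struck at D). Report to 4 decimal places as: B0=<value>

B0=57.3870

Equity is a call on the firm's assets struck at D = 90.5556:
d₁ = [ln(V₀/D) + (r + σ²/2)T] / (σ√T)
   = [ln(125.1589/90.5556) + (0.0441 + 0.5·0.5194²)·3.8665] / (0.5194·√3.8665)
   = [0.323620 + 0.692058] / 1.021318 = 0.994478
d₂ = d₁ − σ√T = 0.994478 − 1.021318 = -0.026840
N(d₁) = 0.840005,  N(d₂) = 0.489294,  e^(−rT) = 0.843232
E₀ = V₀·N(d₁) − D·e^(−rT)·N(d₂)
   = 125.1589·0.840005 − 90.5556·0.843232·0.489294 = 67.771906
B₀ = V₀ − E₀ = 125.1589 − 67.771906 = 57.386994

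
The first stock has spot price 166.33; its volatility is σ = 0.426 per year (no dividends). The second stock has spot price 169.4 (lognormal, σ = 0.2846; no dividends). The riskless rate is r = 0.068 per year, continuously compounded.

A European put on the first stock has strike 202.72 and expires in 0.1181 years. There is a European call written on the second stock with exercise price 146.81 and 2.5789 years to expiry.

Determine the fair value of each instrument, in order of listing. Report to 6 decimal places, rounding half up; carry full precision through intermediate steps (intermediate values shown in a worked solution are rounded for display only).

price(the first stock put K=202.72) = 35.994050
price(the second stock call K=146.81) = 55.549720

[the first stock put K=202.72]
σ√T = 0.426·√0.1181 = 0.146398
d₁ = (ln(S/K) + (r+σ²/2)T) / (σ√T) = (ln(166.33/202.72) + (0.068+0.426²/2)·0.1181) / 0.146398 = (-0.197852 + 0.018747) / 0.146398 = -1.223413
d₂ = d₁ − σ√T = -1.223413 − 0.146398 = -1.369811
e^{−rT} = 0.992001
N(−d₁) = 0.889413,  N(−d₂) = 0.914627
price = K·e^{−rT}·N(−d₂) − S·N(−d₁) = 183.930140 − 147.936090 = 35.994050
[the second stock call K=146.81]
σ√T = 0.2846·√2.5789 = 0.457038
d₁ = (ln(S/K) + (r+σ²/2)T) / (σ√T) = (ln(169.4/146.81) + (0.068+0.2846²/2)·2.5789) / 0.457038 = (0.143124 + 0.279807) / 0.457038 = 0.925373
d₂ = d₁ − σ√T = 0.925373 − 0.457038 = 0.468335
e^{−rT} = 0.839151
N(d₁) = 0.822614,  N(d₂) = 0.680228
price = S·N(d₁) − K·e^{−rT}·N(d₂) = 139.350825 − 83.801105 = 55.549720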